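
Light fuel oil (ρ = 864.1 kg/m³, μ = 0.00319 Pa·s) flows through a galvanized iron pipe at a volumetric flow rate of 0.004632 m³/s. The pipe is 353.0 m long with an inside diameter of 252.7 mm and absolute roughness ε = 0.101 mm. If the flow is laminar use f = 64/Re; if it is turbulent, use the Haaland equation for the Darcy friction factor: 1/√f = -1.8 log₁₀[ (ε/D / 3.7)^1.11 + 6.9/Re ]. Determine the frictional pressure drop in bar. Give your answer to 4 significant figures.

Cross-sectional area A = πD²/4 = π(0.2527)²/4 = 0.05015 m²; mean velocity V = Q/A = 0.004632/0.05015 = 0.09236 m/s.
Reynolds number Re = ρVD/μ = 864.1 · 0.09236 · 0.2527 / 0.00319 = 6322.
Re > 4000 → turbulent. Relative roughness ε/D = 0.000101/0.2527 = 0.0004. Haaland: 1/√f = -1.8 log₁₀[(0.0004/3.7)^1.11 + 6.9/6322] = -1.8 log₁₀[3.96e-05 + 0.00109] = 5.304, so f = 0.03555.
Darcy-Weisbach: ΔP = f(L/D)(ρV²/2) = 0.03555·(353/0.2527)·(864.1·0.09236²/2) = 0.03555·1397·3.685 = 183 Pa.
ΔP = 183 Pa = 0.001830 bar.

ΔP ≈ 0.001830 bar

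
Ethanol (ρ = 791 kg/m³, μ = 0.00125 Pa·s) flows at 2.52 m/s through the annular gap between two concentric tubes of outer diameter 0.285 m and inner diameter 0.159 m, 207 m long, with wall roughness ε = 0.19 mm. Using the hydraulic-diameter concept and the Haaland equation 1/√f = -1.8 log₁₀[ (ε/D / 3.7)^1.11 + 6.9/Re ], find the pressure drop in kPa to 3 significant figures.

Hydraulic diameter D_h = 4A/P = D_o - D_i = 0.285 - 0.159 = 0.126 m.
Re = ρVD_h/μ = 791·2.52·0.126/0.00125 = 2.009e+05.
ε/D_h = 0.00019/0.126 = 0.00151; Haaland gives 1/√f = -1.8 log₁₀[0.000173+3.43e-05] = 6.631, so f = 0.02274.
ΔP = f(L/D_h)(ρV²/2) = 0.02274·207/0.126·2512 = 9.384e+04 Pa.
ΔP = 93.8 kPa.

ΔP ≈ 93.8 kPa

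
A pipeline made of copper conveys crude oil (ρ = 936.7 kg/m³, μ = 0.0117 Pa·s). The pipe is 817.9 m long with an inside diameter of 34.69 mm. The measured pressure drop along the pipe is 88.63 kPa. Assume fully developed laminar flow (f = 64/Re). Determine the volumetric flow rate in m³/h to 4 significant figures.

For laminar flow, f = 64/Re with Re = ρVD/μ, so Darcy-Weisbach reduces to ΔP = 32μLV/D². Solving for V: V = ΔP·D²/(32μL) = 8.863e+04·(0.03469)²/(32·0.0117·817.9) = 0.3483 m/s.
Check: Re = ρVD/μ = 936.7·0.3483·0.03469/0.0117 = 967.3 < 2300, so the laminar assumption holds.
Q = V·A = 0.3483·(π/4·0.03469²) = 0.0003292 m³/s = 1.185 m³/h.

Q ≈ 1.185 m³/h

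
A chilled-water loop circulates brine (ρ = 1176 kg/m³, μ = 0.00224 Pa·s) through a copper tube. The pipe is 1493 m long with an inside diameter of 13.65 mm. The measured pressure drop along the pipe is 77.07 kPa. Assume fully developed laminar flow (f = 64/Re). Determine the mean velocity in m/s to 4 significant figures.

V ≈ 0.1342 m/s

For laminar flow, f = 64/Re with Re = ρVD/μ, so Darcy-Weisbach reduces to ΔP = 32μLV/D². Solving for V: V = ΔP·D²/(32μL) = 7.707e+04·(0.01365)²/(32·0.00224·1493) = 0.1342 m/s.
Check: Re = ρVD/μ = 1176·0.1342·0.01365/0.00224 = 961.6 < 2300, so the laminar assumption holds.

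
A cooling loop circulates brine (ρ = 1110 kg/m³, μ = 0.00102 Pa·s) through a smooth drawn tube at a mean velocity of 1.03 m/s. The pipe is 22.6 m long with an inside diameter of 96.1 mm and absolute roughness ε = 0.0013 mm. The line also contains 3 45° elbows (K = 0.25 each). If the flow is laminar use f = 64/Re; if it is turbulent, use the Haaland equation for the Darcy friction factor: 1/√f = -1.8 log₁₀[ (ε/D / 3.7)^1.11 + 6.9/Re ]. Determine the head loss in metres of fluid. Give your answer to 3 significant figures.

h_f ≈ 0.264 m

Reynolds number Re = ρVD/μ = 1110 · 1.03 · 0.0961 / 0.00102 = 1.077e+05.
Re > 4000 → turbulent. Relative roughness ε/D = 1.3e-06/0.0961 = 1.35e-05. Haaland: 1/√f = -1.8 log₁₀[(1.35e-05/3.7)^1.11 + 6.9/1.077e+05] = -1.8 log₁₀[9.22e-07 + 6.41e-05] = 7.537, so f = 0.0176.
Total minor-loss coefficient ΣK = 3·0.25 = 0.75.
ΔP = [f·L/D + ΣK]·(ρV²/2) = [0.0176·22.6/0.0961 + 0.75]·(1110·1.03²/2) = [4.14 + 0.75]·588.8 = 2879 Pa.
Head loss h_f = ΔP/(ρg) = 2879/(1110·9.81) = 0.264 m.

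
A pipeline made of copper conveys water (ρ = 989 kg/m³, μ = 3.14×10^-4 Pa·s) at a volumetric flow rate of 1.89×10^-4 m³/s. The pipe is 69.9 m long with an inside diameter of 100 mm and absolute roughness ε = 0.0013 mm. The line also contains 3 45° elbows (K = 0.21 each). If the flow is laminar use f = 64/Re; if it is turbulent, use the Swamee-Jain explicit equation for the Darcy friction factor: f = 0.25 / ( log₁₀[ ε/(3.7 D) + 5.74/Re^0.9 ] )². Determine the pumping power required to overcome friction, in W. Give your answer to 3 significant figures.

P ≈ 0.00130 W

Cross-sectional area A = πD²/4 = π(0.1)²/4 = 0.007854 m²; mean velocity V = Q/A = 0.000189/0.007854 = 0.02406 m/s.
Reynolds number Re = ρVD/μ = 989 · 0.02406 · 0.1 / 0.000314 = 7579.
Re > 4000 → turbulent. Relative roughness ε/D = 1.3e-06/0.1 = 1.3e-05. Swamee-Jain: f = 0.25/(log₁₀[1.3e-05/3.7 + 5.74/7579^0.9])² = 0.25/(log₁₀[3.51e-06 + 0.00185])² = 0.25/(-2.732)² = 0.0335.
Total minor-loss coefficient ΣK = 3·0.21 = 0.63.
ΔP = [f·L/D + ΣK]·(ρV²/2) = [0.0335·69.9/0.1 + 0.63]·(989·0.02406²/2) = [23.41 + 0.63]·0.2864 = 6.885 Pa.
Pumping power P = QΔP = 0.000189·6.885 = 0.001301 W = 0.00130 W.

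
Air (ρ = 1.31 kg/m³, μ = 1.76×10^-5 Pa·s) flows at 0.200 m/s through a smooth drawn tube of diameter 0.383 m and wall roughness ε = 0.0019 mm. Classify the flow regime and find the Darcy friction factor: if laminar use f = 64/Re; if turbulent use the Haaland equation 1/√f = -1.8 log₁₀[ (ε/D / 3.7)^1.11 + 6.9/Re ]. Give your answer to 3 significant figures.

Re = ρVD/μ = 1.31·0.2·0.383/1.76e-05 = 5701.
Re > 4000 → turbulent. ε/D = 1.9e-06/0.383 = 4.96e-06; Haaland: 1/√f = -1.8 log₁₀[3.03e-07 + 0.00121] = 5.251, so f = 0.03627.

f ≈ 0.0363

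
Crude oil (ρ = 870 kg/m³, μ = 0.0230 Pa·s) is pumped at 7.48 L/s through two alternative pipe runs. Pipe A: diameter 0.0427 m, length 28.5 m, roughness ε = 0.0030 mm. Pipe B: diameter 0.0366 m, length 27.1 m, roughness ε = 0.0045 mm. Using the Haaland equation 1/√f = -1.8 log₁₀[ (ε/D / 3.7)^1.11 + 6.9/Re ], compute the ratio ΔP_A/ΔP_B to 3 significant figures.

Pipe A: V = Q/A = 0.00748/0.001432 = 5.223 m/s; Re = 8437; ε/D = 7.03e-05; Haaland → f = 0.03244; ΔP_A = f(L/D)(ρV²/2) = 2.57e+05 Pa.
Pipe B: V = Q/A = 0.00748/0.001052 = 7.11 m/s; Re = 9843; ε/D = 0.000123; Haaland → f = 0.03115; ΔP_B = f(L/D)(ρV²/2) = 5.072e+05 Pa.
ΔP_A/ΔP_B = 2.57e+05/5.072e+05 = 0.507.

ΔP_A/ΔP_B ≈ 0.507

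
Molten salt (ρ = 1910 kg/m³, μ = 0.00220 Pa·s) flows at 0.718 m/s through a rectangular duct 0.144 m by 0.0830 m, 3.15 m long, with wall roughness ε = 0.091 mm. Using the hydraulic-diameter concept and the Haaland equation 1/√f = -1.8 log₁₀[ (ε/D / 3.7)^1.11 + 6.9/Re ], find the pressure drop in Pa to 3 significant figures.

Hydraulic diameter D_h = 4A/P = 4·(0.144·0.083)/(2·(0.144+0.083)) = 0.04781/0.454 = 0.1053 m.
Re = ρVD_h/μ = 1910·0.718·0.1053/0.0022 = 6.564e+04.
ε/D_h = 9.1e-05/0.1053 = 0.000864; Haaland gives 1/√f = -1.8 log₁₀[9.31e-05+0.000105] = 6.665, so f = 0.02251.
ΔP = f(L/D_h)(ρV²/2) = 0.02251·3.15/0.1053·492.3 = 331.5 Pa.

ΔP ≈ 332 Pa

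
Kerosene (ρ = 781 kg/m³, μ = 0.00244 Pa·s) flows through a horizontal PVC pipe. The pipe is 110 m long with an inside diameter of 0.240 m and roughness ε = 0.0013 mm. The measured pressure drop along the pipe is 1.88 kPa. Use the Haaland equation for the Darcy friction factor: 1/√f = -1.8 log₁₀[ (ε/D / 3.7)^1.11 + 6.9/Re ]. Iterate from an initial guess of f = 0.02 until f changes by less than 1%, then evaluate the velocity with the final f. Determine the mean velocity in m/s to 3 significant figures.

V ≈ 0.720 m/s

Rearranging Darcy-Weisbach: V = √(2·ΔP·D/(f·L·ρ)). With ε/D = 1.3e-06/0.24 = 5.42e-06, iterate starting from f = 0.02:
  f = 0.02 → V = √(2·1880·0.24/(0.02·110·781)) = 0.7247 m/s; Re = ρVD/μ = 5.567e+04; f → 0.02023
  f = 0.02023 → V = 0.7205 m/s; Re = 5.535e+04; f → 0.02026
Converged (Δf/f < 1%). With the final f = 0.02026: V = √(2·1880·0.24/(0.02026·110·781)) = 0.72 m/s.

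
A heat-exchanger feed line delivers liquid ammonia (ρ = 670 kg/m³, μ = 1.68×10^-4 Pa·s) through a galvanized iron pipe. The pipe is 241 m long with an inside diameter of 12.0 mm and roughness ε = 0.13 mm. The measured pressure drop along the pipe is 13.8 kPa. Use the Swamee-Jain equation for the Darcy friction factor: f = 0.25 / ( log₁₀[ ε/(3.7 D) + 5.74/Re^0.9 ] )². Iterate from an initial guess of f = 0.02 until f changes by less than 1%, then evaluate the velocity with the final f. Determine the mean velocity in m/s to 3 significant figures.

V ≈ 0.214 m/s

Rearranging Darcy-Weisbach: V = √(2·ΔP·D/(f·L·ρ)). With ε/D = 0.00013/0.012 = 0.0108, iterate starting from f = 0.02:
  f = 0.02 → V = √(2·1.38e+04·0.012/(0.02·241·670)) = 0.3202 m/s; Re = ρVD/μ = 1.533e+04; f → 0.04312
  f = 0.04312 → V = 0.2181 m/s; Re = 1.044e+04; f → 0.0447
  f = 0.0447 → V = 0.2142 m/s; Re = 1.025e+04; f → 0.04478
Converged (Δf/f < 1%). With the final f = 0.04478: V = √(2·1.38e+04·0.012/(0.04478·241·670)) = 0.214 m/s.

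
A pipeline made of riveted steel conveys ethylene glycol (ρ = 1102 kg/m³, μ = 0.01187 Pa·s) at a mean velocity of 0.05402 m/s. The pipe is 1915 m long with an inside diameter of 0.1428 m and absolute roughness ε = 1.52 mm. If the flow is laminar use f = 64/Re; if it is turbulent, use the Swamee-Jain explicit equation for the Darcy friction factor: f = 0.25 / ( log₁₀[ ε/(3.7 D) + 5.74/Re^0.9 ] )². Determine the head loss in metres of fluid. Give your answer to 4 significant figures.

Reynolds number Re = ρVD/μ = 1102 · 0.05402 · 0.1428 / 0.0119 = 716.2.
Re < 2300 → laminar flow, so f = 64/Re = 64/716.2 = 0.08936 (the turbulent correlation is not needed).
Darcy-Weisbach: ΔP = f(L/D)(ρV²/2) = 0.08936·(1915/0.1428)·(1102·0.05402²/2) = 0.08936·1.341e+04·1.608 = 1927 Pa.
Head loss h_f = ΔP/(ρg) = 1927/(1102·9.81) = 0.1782 m.

h_f ≈ 0.1782 m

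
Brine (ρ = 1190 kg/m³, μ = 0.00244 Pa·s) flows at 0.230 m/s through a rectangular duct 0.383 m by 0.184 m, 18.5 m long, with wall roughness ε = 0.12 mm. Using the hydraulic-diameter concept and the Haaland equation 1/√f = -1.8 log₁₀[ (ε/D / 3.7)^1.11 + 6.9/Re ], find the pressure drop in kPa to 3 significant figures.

ΔP ≈ 0.0581 kPa

Hydraulic diameter D_h = 4A/P = 4·(0.383·0.184)/(2·(0.383+0.184)) = 0.2819/1.134 = 0.2486 m.
Re = ρVD_h/μ = 1190·0.23·0.2486/0.00244 = 2.788e+04.
ε/D_h = 0.00012/0.2486 = 0.000483; Haaland gives 1/√f = -1.8 log₁₀[4.88e-05+0.000247] = 6.351, so f = 0.02479.
ΔP = f(L/D_h)(ρV²/2) = 0.02479·18.5/0.2486·31.48 = 58.08 Pa.
ΔP = 0.0581 kPa.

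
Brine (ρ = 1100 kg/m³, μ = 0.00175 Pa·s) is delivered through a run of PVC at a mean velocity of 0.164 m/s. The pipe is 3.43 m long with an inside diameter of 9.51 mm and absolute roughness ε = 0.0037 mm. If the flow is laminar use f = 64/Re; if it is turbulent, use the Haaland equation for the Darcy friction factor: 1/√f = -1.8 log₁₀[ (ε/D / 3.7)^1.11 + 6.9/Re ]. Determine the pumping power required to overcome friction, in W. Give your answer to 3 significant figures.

Reynolds number Re = ρVD/μ = 1100 · 0.164 · 0.00951 / 0.00175 = 980.3.
Re < 2300 → laminar flow, so f = 64/Re = 64/980.3 = 0.06528 (the turbulent correlation is not needed).
Darcy-Weisbach: ΔP = f(L/D)(ρV²/2) = 0.06528·(3.43/0.00951)·(1100·0.164²/2) = 0.06528·360.7·14.79 = 348.3 Pa.
Q = V·A = 0.164·7.103e-05 = 1.165e-05 m³/s.
Pumping power P = QΔP = 1.165e-05·348.3 = 0.004058 W = 0.00406 W.

P ≈ 0.00406 W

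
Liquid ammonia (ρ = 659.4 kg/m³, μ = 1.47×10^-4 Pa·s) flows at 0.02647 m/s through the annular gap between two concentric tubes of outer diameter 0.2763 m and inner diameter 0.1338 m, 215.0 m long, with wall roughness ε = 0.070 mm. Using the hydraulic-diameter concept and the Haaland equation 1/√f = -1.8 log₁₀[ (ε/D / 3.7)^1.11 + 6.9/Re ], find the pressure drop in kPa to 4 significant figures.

Hydraulic diameter D_h = 4A/P = D_o - D_i = 0.2763 - 0.1338 = 0.1425 m.
Re = ρVD_h/μ = 659.4·0.02647·0.1425/0.000147 = 1.692e+04.
ε/D_h = 7e-05/0.1425 = 0.000491; Haaland gives 1/√f = -1.8 log₁₀[4.97e-05+0.000408] = 6.011, so f = 0.02767.
ΔP = f(L/D_h)(ρV²/2) = 0.02767·215/0.1425·0.231 = 9.645 Pa.
ΔP = 0.009645 kPa.

ΔP ≈ 0.009645 kPa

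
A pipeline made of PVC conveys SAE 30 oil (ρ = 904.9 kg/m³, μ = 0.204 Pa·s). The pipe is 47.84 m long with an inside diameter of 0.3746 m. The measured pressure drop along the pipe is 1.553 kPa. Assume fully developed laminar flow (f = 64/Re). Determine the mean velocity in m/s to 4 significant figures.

For laminar flow, f = 64/Re with Re = ρVD/μ, so Darcy-Weisbach reduces to ΔP = 32μLV/D². Solving for V: V = ΔP·D²/(32μL) = 1553·(0.3746)²/(32·0.204·47.84) = 0.6978 m/s.
Check: Re = ρVD/μ = 904.9·0.6978·0.3746/0.204 = 1160 < 2300, so the laminar assumption holds.

V ≈ 0.6978 m/s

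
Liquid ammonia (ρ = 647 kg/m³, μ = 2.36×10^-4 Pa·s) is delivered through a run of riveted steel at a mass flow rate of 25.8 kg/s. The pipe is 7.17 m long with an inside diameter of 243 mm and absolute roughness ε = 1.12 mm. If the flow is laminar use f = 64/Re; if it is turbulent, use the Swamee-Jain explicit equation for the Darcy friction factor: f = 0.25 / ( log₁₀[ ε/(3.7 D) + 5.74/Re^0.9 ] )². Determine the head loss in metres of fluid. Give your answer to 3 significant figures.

A = πD²/4 = π(0.243)²/4 = 0.04638 m²; mean velocity V = ṁ/(ρA) = 25.8/(647 · 0.04638) = 0.8598 m/s.
Reynolds number Re = ρVD/μ = 647 · 0.8598 · 0.243 / 0.000236 = 5.728e+05.
Re > 4000 → turbulent. Relative roughness ε/D = 0.00112/0.243 = 0.00461. Swamee-Jain: f = 0.25/(log₁₀[0.00461/3.7 + 5.74/5.728e+05^0.9])² = 0.25/(log₁₀[0.00125 + 3.77e-05])² = 0.25/(-2.892)² = 0.0299.
Darcy-Weisbach: ΔP = f(L/D)(ρV²/2) = 0.0299·(7.17/0.243)·(647·0.8598²/2) = 0.0299·29.51·239.2 = 211 Pa.
Head loss h_f = ΔP/(ρg) = 211/(647·9.81) = 0.0332 m.

h_f ≈ 0.0332 m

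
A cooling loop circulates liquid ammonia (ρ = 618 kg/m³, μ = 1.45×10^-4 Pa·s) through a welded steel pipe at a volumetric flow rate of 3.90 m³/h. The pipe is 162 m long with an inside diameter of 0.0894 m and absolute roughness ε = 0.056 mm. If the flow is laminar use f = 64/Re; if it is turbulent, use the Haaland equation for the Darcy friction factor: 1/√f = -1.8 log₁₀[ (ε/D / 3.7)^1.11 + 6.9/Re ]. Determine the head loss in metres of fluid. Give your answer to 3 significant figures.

h_f ≈ 0.0598 m

Q = 3.90 m³/h = 3.90/3600 = 0.001083 m³/s.
Cross-sectional area A = πD²/4 = π(0.0894)²/4 = 0.006277 m²; mean velocity V = Q/A = 0.001083/0.006277 = 0.1726 m/s.
Reynolds number Re = ρVD/μ = 618 · 0.1726 · 0.0894 / 0.000145 = 6.576e+04.
Re > 4000 → turbulent. Relative roughness ε/D = 5.6e-05/0.0894 = 0.000626. Haaland: 1/√f = -1.8 log₁₀[(0.000626/3.7)^1.11 + 6.9/6.576e+04] = -1.8 log₁₀[6.51e-05 + 0.000105] = 6.785, so f = 0.02172.
Darcy-Weisbach: ΔP = f(L/D)(ρV²/2) = 0.02172·(162/0.0894)·(618·0.1726²/2) = 0.02172·1812·9.203 = 362.3 Pa.
Head loss h_f = ΔP/(ρg) = 362.3/(618·9.81) = 0.0598 m.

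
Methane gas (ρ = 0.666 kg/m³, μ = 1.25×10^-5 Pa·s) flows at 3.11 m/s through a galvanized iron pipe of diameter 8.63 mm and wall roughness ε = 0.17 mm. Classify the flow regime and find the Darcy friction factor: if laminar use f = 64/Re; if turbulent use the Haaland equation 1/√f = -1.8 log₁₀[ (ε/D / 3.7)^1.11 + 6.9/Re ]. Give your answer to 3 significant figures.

Re = ρVD/μ = 0.666·3.11·0.00863/1.25e-05 = 1430.
Re < 2300 → laminar, so f = 64/Re = 0.04476 (roughness is irrelevant in laminar flow).

f ≈ 0.0448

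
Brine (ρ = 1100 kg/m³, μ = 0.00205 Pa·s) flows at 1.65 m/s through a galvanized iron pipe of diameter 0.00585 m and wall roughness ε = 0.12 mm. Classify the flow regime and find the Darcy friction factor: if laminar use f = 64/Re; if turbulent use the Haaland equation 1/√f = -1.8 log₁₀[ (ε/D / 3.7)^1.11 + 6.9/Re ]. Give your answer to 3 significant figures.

Re = ρVD/μ = 1100·1.65·0.00585/0.00205 = 5179.
Re > 4000 → turbulent. ε/D = 0.00012/0.00585 = 0.0205; Haaland: 1/√f = -1.8 log₁₀[0.00313 + 0.00133] = 4.231, so f = 0.05587.

f ≈ 0.0559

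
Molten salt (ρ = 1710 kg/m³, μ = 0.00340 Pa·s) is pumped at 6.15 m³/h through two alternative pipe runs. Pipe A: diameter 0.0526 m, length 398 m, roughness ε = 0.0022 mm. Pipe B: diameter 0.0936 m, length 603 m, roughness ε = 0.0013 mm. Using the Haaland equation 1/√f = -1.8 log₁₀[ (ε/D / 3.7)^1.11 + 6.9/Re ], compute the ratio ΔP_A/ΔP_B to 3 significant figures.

Pipe A: V = Q/A = 0.001708/0.002173 = 0.7862 m/s; Re = 2.08e+04; ε/D = 4.18e-05; Haaland → f = 0.02556; ΔP_A = f(L/D)(ρV²/2) = 1.022e+05 Pa.
Pipe B: V = Q/A = 0.001708/0.006881 = 0.2483 m/s; Re = 1.169e+04; ε/D = 1.39e-05; Haaland → f = 0.02962; ΔP_B = f(L/D)(ρV²/2) = 1.006e+04 Pa.
ΔP_A/ΔP_B = 1.022e+05/1.006e+04 = 10.2.

ΔP_A/ΔP_B ≈ 10.2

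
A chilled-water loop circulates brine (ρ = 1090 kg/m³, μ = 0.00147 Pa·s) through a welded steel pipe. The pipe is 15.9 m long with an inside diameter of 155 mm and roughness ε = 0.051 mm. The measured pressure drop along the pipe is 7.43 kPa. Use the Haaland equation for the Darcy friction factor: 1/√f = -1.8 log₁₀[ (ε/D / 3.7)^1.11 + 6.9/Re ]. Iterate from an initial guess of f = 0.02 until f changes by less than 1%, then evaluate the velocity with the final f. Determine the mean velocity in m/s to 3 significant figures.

V ≈ 2.80 m/s

Rearranging Darcy-Weisbach: V = √(2·ΔP·D/(f·L·ρ)). With ε/D = 5.1e-05/0.155 = 0.000329, iterate starting from f = 0.02:
  f = 0.02 → V = √(2·7430·0.155/(0.02·15.9·1090)) = 2.578 m/s; Re = ρVD/μ = 2.963e+05; f → 0.01702
  f = 0.01702 → V = 2.794 m/s; Re = 3.212e+05; f → 0.01691
Converged (Δf/f < 1%). With the final f = 0.01691: V = √(2·7430·0.155/(0.01691·15.9·1090)) = 2.804 m/s.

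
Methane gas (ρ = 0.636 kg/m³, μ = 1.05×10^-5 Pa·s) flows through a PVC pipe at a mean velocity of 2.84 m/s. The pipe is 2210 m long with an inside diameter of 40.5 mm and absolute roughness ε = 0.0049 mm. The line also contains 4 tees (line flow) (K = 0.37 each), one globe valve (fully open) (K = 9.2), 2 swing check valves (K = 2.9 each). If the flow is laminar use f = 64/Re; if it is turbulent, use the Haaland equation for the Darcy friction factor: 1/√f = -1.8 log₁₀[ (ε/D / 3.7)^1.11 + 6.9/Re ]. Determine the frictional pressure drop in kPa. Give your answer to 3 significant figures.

Reynolds number Re = ρVD/μ = 0.636 · 2.84 · 0.0405 / 1.05e-05 = 6967.
Re > 4000 → turbulent. Relative roughness ε/D = 4.9e-06/0.0405 = 0.000121. Haaland: 1/√f = -1.8 log₁₀[(0.000121/3.7)^1.11 + 6.9/6967] = -1.8 log₁₀[1.05e-05 + 0.00099] = 5.399, so f = 0.0343.
Total minor-loss coefficient ΣK = 4·0.37 + 1·9.2 + 2·2.9 = 16.5.
ΔP = [f·L/D + ΣK]·(ρV²/2) = [0.0343·2210/0.0405 + 16.5]·(0.636·2.84²/2) = [1872 + 16.5]·2.565 = 4843 Pa.
ΔP = 4843 Pa = 4.84 kPa.

ΔP ≈ 4.84 kPa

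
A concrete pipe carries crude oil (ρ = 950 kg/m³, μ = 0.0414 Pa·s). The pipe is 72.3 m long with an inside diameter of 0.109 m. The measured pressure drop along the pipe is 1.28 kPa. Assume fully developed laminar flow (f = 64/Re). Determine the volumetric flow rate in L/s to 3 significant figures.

For laminar flow, f = 64/Re with Re = ρVD/μ, so Darcy-Weisbach reduces to ΔP = 32μLV/D². Solving for V: V = ΔP·D²/(32μL) = 1280·(0.109)²/(32·0.0414·72.3) = 0.1588 m/s.
Check: Re = ρVD/μ = 950·0.1588·0.109/0.0414 = 397.1 < 2300, so the laminar assumption holds.
Q = V·A = 0.1588·(π/4·0.109²) = 0.001482 m³/s = 1.48 L/s.

Q ≈ 1.48 L/s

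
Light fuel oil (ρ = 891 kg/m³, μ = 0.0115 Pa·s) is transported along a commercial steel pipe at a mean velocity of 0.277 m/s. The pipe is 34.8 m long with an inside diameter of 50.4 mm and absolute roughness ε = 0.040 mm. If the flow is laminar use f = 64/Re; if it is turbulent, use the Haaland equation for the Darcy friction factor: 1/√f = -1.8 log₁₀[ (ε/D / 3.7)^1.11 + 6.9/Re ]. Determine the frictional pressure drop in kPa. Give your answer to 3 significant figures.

Reynolds number Re = ρVD/μ = 891 · 0.277 · 0.0504 / 0.0115 = 1082.
Re < 2300 → laminar flow, so f = 64/Re = 64/1082 = 0.05917 (the turbulent correlation is not needed).
Darcy-Weisbach: ΔP = f(L/D)(ρV²/2) = 0.05917·(34.8/0.0504)·(891·0.277²/2) = 0.05917·690.5·34.18 = 1397 Pa.
ΔP = 1397 Pa = 1.40 kPa.

ΔP ≈ 1.40 kPa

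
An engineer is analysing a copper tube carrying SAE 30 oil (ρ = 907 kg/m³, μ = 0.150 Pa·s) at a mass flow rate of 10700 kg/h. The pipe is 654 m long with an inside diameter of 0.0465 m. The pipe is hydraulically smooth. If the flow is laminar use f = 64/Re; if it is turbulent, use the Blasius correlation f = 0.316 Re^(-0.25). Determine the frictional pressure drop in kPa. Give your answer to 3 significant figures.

ṁ = 10700 kg/h = 10700/3600 = 2.972 kg/s.
A = πD²/4 = π(0.0465)²/4 = 0.001698 m²; mean velocity V = ṁ/(ρA) = 2.972/(907 · 0.001698) = 1.93 m/s.
Reynolds number Re = ρVD/μ = 907 · 1.93 · 0.0465 / 0.15 = 542.6.
Re < 2300 → laminar flow, so f = 64/Re = 64/542.6 = 0.118 (the turbulent correlation is not needed).
Darcy-Weisbach: ΔP = f(L/D)(ρV²/2) = 0.118·(654/0.0465)·(907·1.93²/2) = 0.118·1.406e+04·1689 = 2.802e+06 Pa.
ΔP = 2.802e+06 Pa = 2800 kPa.

ΔP ≈ 2800 kPa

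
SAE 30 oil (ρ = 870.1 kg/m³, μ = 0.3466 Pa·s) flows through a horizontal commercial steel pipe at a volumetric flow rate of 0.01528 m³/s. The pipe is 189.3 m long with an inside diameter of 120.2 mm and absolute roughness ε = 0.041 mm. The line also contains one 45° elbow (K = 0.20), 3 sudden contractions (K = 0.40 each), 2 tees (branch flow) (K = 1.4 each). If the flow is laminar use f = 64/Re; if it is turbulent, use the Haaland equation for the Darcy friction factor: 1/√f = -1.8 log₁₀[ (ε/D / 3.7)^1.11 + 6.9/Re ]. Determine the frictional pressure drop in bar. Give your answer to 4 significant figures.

Cross-sectional area A = πD²/4 = π(0.1202)²/4 = 0.01135 m²; mean velocity V = Q/A = 0.01528/0.01135 = 1.347 m/s.
Reynolds number Re = ρVD/μ = 870.1 · 1.347 · 0.1202 / 0.347 = 406.3.
Re < 2300 → laminar flow, so f = 64/Re = 64/406.3 = 0.1575 (the turbulent correlation is not needed).
Total minor-loss coefficient ΣK = 1·0.2 + 3·0.4 + 2·1.4 = 4.2.
ΔP = [f·L/D + ΣK]·(ρV²/2) = [0.1575·189.3/0.1202 + 4.2]·(870.1·1.347²/2) = [248.1 + 4.2]·788.8 = 1.99e+05 Pa.
ΔP = 1.99e+05 Pa = 1.990 bar.

ΔP ≈ 1.990 bar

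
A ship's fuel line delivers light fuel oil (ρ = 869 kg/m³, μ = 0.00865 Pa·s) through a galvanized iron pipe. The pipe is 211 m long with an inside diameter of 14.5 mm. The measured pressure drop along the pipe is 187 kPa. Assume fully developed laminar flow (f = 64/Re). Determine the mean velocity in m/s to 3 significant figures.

For laminar flow, f = 64/Re with Re = ρVD/μ, so Darcy-Weisbach reduces to ΔP = 32μLV/D². Solving for V: V = ΔP·D²/(32μL) = 1.87e+05·(0.0145)²/(32·0.00865·211) = 0.6732 m/s.
Check: Re = ρVD/μ = 869·0.6732·0.0145/0.00865 = 980.6 < 2300, so the laminar assumption holds.

V ≈ 0.673 m/s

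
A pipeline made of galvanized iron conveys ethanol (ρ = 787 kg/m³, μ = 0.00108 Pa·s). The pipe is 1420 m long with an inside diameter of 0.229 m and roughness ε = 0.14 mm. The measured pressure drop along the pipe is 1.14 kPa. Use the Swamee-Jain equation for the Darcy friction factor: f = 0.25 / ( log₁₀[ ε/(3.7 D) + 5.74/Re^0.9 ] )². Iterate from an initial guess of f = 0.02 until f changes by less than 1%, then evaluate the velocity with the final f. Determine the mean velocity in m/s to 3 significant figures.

V ≈ 0.132 m/s

Rearranging Darcy-Weisbach: V = √(2·ΔP·D/(f·L·ρ)). With ε/D = 0.00014/0.229 = 0.000611, iterate starting from f = 0.02:
  f = 0.02 → V = √(2·1140·0.229/(0.02·1420·787)) = 0.1528 m/s; Re = ρVD/μ = 2.55e+04; f → 0.02594
  f = 0.02594 → V = 0.1342 m/s; Re = 2.24e+04; f → 0.02663
  f = 0.02663 → V = 0.1325 m/s; Re = 2.21e+04; f → 0.0267
Converged (Δf/f < 1%). With the final f = 0.0267: V = √(2·1140·0.229/(0.0267·1420·787)) = 0.1323 m/s.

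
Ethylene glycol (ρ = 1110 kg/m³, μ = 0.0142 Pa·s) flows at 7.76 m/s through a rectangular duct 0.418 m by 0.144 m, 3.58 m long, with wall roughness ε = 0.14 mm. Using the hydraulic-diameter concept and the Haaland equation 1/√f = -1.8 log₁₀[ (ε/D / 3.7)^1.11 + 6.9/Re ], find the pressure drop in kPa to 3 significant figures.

ΔP ≈ 11.2 kPa

Hydraulic diameter D_h = 4A/P = 4·(0.418·0.144)/(2·(0.418+0.144)) = 0.2408/1.124 = 0.2142 m.
Re = ρVD_h/μ = 1110·7.76·0.2142/0.0142 = 1.299e+05.
ε/D_h = 0.00014/0.2142 = 0.000654; Haaland gives 1/√f = -1.8 log₁₀[6.83e-05+5.31e-05] = 7.049, so f = 0.02013.
ΔP = f(L/D_h)(ρV²/2) = 0.02013·3.58/0.2142·3.342e+04 = 1.124e+04 Pa.
ΔP = 11.2 kPa.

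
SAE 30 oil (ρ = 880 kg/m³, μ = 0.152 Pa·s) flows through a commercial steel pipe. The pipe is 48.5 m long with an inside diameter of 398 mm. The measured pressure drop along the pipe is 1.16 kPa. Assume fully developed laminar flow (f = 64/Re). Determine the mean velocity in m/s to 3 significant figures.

V ≈ 0.779 m/s

For laminar flow, f = 64/Re with Re = ρVD/μ, so Darcy-Weisbach reduces to ΔP = 32μLV/D². Solving for V: V = ΔP·D²/(32μL) = 1160·(0.398)²/(32·0.152·48.5) = 0.7789 m/s.
Check: Re = ρVD/μ = 880·0.7789·0.398/0.152 = 1795 < 2300, so the laminar assumption holds.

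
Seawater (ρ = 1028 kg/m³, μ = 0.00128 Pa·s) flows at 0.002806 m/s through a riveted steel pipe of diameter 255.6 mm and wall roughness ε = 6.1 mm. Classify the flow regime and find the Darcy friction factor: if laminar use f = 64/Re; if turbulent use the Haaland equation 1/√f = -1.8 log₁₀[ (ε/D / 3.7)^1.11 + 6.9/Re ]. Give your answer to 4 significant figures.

Re = ρVD/μ = 1028·0.002806·0.2556/0.00128 = 576.
Re < 2300 → laminar, so f = 64/Re = 0.1111 (roughness is irrelevant in laminar flow).

f ≈ 0.1111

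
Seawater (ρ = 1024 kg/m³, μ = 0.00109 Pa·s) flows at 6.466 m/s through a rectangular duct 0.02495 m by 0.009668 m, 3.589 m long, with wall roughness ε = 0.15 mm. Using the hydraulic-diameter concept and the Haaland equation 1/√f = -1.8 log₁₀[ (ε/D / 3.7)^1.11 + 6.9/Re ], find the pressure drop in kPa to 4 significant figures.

ΔP ≈ 218.2 kPa

Hydraulic diameter D_h = 4A/P = 4·(0.02495·0.009668)/(2·(0.02495+0.009668)) = 0.0009649/0.06924 = 0.01394 m.
Re = ρVD_h/μ = 1024·6.466·0.01394/0.00109 = 8.465e+04.
ε/D_h = 0.00015/0.01394 = 0.0108; Haaland gives 1/√f = -1.8 log₁₀[0.00153+8.15e-05] = 5.027, so f = 0.03957.
ΔP = f(L/D_h)(ρV²/2) = 0.03957·3.589/0.01394·2.141e+04 = 2.182e+05 Pa.
ΔP = 218.2 kPa.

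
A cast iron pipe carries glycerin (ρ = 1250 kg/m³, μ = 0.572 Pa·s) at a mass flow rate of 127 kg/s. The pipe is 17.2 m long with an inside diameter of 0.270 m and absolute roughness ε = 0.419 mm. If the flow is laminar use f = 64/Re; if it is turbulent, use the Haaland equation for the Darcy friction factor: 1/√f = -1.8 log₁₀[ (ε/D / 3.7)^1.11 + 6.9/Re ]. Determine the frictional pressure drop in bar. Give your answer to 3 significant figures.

ΔP ≈ 0.0766 bar

A = πD²/4 = π(0.27)²/4 = 0.05726 m²; mean velocity V = ṁ/(ρA) = 127/(1250 · 0.05726) = 1.775 m/s.
Reynolds number Re = ρVD/μ = 1250 · 1.775 · 0.27 / 0.572 = 1047.
Re < 2300 → laminar flow, so f = 64/Re = 64/1047 = 0.06113 (the turbulent correlation is not needed).
Darcy-Weisbach: ΔP = f(L/D)(ρV²/2) = 0.06113·(17.2/0.27)·(1250·1.775²/2) = 0.06113·63.7·1968 = 7663 Pa.
ΔP = 7663 Pa = 0.0766 bar.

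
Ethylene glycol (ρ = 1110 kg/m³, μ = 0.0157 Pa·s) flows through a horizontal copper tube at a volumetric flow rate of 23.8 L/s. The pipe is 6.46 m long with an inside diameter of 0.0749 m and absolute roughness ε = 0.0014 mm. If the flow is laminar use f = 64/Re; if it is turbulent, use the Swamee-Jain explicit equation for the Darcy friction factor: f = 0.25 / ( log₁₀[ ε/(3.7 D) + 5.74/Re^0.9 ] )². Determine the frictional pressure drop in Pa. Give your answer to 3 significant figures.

ΔP ≈ 33100 Pa

Q = 23.8 L/s = 23.8/1000 = 0.0238 m³/s.
Cross-sectional area A = πD²/4 = π(0.0749)²/4 = 0.004406 m²; mean velocity V = Q/A = 0.0238/0.004406 = 5.402 m/s.
Reynolds number Re = ρVD/μ = 1110 · 5.402 · 0.0749 / 0.0157 = 2.86e+04.
Re > 4000 → turbulent. Relative roughness ε/D = 1.4e-06/0.0749 = 1.87e-05. Swamee-Jain: f = 0.25/(log₁₀[1.87e-05/3.7 + 5.74/2.86e+04^0.9])² = 0.25/(log₁₀[5.05e-06 + 0.00056])² = 0.25/(-3.248)² = 0.0237.
Darcy-Weisbach: ΔP = f(L/D)(ρV²/2) = 0.0237·(6.46/0.0749)·(1110·5.402²/2) = 0.0237·86.25·1.619e+04 = 3.31e+04 Pa.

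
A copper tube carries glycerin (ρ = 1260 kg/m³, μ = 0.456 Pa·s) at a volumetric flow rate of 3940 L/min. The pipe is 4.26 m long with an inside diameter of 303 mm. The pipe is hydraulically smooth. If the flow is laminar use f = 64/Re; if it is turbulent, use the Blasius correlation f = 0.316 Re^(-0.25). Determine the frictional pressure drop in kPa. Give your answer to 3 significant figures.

Q = 3940 L/min = 3940/60000 = 0.06567 m³/s.
Cross-sectional area A = πD²/4 = π(0.303)²/4 = 0.07211 m²; mean velocity V = Q/A = 0.06567/0.07211 = 0.9107 m/s.
Reynolds number Re = ρVD/μ = 1260 · 0.9107 · 0.303 / 0.456 = 762.5.
Re < 2300 → laminar flow, so f = 64/Re = 64/762.5 = 0.08394 (the turbulent correlation is not needed).
Darcy-Weisbach: ΔP = f(L/D)(ρV²/2) = 0.08394·(4.26/0.303)·(1260·0.9107²/2) = 0.08394·14.06·522.5 = 616.6 Pa.
ΔP = 616.6 Pa = 0.617 kPa.

ΔP ≈ 0.617 kPa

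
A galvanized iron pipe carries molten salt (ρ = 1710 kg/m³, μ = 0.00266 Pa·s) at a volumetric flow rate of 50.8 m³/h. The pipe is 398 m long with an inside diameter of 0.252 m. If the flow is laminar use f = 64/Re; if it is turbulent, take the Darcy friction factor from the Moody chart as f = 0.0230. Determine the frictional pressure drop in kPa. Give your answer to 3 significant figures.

Q = 50.8 m³/h = 50.8/3600 = 0.01411 m³/s.
Cross-sectional area A = πD²/4 = π(0.252)²/4 = 0.04988 m²; mean velocity V = Q/A = 0.01411/0.04988 = 0.2829 m/s.
Reynolds number Re = ρVD/μ = 1710 · 0.2829 · 0.252 / 0.00266 = 4.583e+04.
Re > 4000 → turbulent; use the Moody-chart value f = 0.0230.
Darcy-Weisbach: ΔP = f(L/D)(ρV²/2) = 0.023·(398/0.252)·(1710·0.2829²/2) = 0.023·1579·68.44 = 2486 Pa.
ΔP = 2486 Pa = 2.49 kPa.

ΔP ≈ 2.49 kPa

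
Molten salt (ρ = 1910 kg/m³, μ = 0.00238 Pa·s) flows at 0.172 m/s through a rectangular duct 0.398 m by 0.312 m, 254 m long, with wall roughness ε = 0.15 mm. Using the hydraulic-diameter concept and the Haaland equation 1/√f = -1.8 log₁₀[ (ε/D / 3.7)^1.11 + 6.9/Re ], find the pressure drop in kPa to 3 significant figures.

Hydraulic diameter D_h = 4A/P = 4·(0.398·0.312)/(2·(0.398+0.312)) = 0.4967/1.42 = 0.3498 m.
Re = ρVD_h/μ = 1910·0.172·0.3498/0.00238 = 4.828e+04.
ε/D_h = 0.00015/0.3498 = 0.000429; Haaland gives 1/√f = -1.8 log₁₀[4.28e-05+0.000143] = 6.716, so f = 0.02217.
ΔP = f(L/D_h)(ρV²/2) = 0.02217·254/0.3498·28.25 = 454.8 Pa.
ΔP = 0.455 kPa.

ΔP ≈ 0.455 kPa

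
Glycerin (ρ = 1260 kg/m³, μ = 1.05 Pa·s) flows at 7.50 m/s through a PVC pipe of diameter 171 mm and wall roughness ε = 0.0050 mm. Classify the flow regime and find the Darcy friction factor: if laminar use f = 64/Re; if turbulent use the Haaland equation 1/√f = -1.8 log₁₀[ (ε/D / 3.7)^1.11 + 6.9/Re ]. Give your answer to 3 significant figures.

Re = ρVD/μ = 1260·7.5·0.171/1.05 = 1539.
Re < 2300 → laminar, so f = 64/Re = 0.04159 (roughness is irrelevant in laminar flow).

f ≈ 0.0416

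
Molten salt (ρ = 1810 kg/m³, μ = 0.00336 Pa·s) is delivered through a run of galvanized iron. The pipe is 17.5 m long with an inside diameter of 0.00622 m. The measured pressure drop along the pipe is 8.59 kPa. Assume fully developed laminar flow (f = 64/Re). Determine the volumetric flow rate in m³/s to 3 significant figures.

Q ≈ 5.37×10^-6 m³/s

For laminar flow, f = 64/Re with Re = ρVD/μ, so Darcy-Weisbach reduces to ΔP = 32μLV/D². Solving for V: V = ΔP·D²/(32μL) = 8590·(0.00622)²/(32·0.00336·17.5) = 0.1766 m/s.
Check: Re = ρVD/μ = 1810·0.1766·0.00622/0.00336 = 591.8 < 2300, so the laminar assumption holds.
Q = V·A = 0.1766·(π/4·0.00622²) = 5.367e-06 m³/s = 5.37×10^-6 m³/s.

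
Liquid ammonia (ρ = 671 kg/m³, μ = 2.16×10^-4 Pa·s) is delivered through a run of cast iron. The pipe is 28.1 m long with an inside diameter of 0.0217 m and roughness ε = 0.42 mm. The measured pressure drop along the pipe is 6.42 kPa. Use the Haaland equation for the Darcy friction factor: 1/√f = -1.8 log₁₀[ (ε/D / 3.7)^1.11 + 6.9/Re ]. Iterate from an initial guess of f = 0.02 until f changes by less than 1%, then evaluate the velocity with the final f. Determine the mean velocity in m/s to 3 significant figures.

Rearranging Darcy-Weisbach: V = √(2·ΔP·D/(f·L·ρ)). With ε/D = 0.00042/0.0217 = 0.0194, iterate starting from f = 0.02:
  f = 0.02 → V = √(2·6420·0.0217/(0.02·28.1·671)) = 0.8596 m/s; Re = ρVD/μ = 5.794e+04; f → 0.04879
  f = 0.04879 → V = 0.5503 m/s; Re = 3.71e+04; f → 0.04916
Converged (Δf/f < 1%). With the final f = 0.04916: V = √(2·6420·0.0217/(0.04916·28.1·671)) = 0.5483 m/s.

V ≈ 0.548 m/s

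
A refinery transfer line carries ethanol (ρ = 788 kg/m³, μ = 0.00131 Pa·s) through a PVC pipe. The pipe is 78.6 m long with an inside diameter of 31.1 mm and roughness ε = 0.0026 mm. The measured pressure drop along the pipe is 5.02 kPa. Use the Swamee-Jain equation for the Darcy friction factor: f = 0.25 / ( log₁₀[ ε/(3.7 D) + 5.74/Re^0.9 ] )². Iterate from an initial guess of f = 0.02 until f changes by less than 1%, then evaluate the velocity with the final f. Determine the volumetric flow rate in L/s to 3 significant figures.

Q ≈ 0.292 L/s

Rearranging Darcy-Weisbach: V = √(2·ΔP·D/(f·L·ρ)). With ε/D = 2.6e-06/0.0311 = 8.36e-05, iterate starting from f = 0.02:
  f = 0.02 → V = √(2·5020·0.0311/(0.02·78.6·788)) = 0.5021 m/s; Re = ρVD/μ = 9392; f → 0.03166
  f = 0.03166 → V = 0.3991 m/s; Re = 7465; f → 0.03375
  f = 0.03375 → V = 0.3865 m/s; Re = 7230; f → 0.03406
Converged (Δf/f < 1%). With the final f = 0.03406: V = √(2·5020·0.0311/(0.03406·78.6·788)) = 0.3847 m/s.
Q = V·A = 0.3847·(π/4·0.0311²) = 0.0002923 m³/s = 0.292 L/s.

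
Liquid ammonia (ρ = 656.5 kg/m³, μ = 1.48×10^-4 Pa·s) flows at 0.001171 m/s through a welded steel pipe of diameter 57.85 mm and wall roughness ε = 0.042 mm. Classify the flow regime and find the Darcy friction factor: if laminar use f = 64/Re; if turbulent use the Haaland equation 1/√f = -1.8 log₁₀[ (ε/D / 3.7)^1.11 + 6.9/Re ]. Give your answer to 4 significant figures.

f ≈ 0.2130

Re = ρVD/μ = 656.5·0.001171·0.05785/0.000148 = 300.5.
Re < 2300 → laminar, so f = 64/Re = 0.213 (roughness is irrelevant in laminar flow).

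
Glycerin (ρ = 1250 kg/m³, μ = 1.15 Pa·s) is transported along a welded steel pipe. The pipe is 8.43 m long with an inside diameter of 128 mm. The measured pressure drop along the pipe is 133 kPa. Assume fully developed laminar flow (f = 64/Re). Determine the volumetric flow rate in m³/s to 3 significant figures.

For laminar flow, f = 64/Re with Re = ρVD/μ, so Darcy-Weisbach reduces to ΔP = 32μLV/D². Solving for V: V = ΔP·D²/(32μL) = 1.33e+05·(0.128)²/(32·1.15·8.43) = 7.024 m/s.
Check: Re = ρVD/μ = 1250·7.024·0.128/1.15 = 977.3 < 2300, so the laminar assumption holds.
Q = V·A = 7.024·(π/4·0.128²) = 0.09039 m³/s = 0.0904 m³/s.

Q ≈ 0.0904 m³/s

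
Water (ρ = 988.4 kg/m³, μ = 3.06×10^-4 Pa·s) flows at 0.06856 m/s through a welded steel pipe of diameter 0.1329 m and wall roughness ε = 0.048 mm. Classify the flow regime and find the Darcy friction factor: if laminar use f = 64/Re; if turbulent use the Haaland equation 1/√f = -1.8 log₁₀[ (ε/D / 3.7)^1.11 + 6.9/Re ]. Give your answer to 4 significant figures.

Re = ρVD/μ = 988.4·0.06856·0.1329/0.000306 = 2.943e+04.
Re > 4000 → turbulent. ε/D = 4.8e-05/0.1329 = 0.000361; Haaland: 1/√f = -1.8 log₁₀[3.53e-05 + 0.000234] = 6.424, so f = 0.02423.

f ≈ 0.02423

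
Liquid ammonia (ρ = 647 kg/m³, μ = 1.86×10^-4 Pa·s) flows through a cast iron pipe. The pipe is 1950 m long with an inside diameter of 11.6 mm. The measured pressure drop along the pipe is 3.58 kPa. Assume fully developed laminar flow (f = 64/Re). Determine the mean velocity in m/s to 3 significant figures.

For laminar flow, f = 64/Re with Re = ρVD/μ, so Darcy-Weisbach reduces to ΔP = 32μLV/D². Solving for V: V = ΔP·D²/(32μL) = 3580·(0.0116)²/(32·0.000186·1950) = 0.04151 m/s.
Check: Re = ρVD/μ = 647·0.04151·0.0116/0.000186 = 1675 < 2300, so the laminar assumption holds.

V ≈ 0.0415 m/s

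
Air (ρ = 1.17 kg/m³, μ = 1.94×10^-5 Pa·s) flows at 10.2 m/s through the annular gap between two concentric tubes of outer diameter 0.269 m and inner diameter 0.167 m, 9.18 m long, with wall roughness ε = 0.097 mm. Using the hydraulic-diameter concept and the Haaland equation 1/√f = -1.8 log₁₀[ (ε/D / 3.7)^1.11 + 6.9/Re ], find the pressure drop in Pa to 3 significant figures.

Hydraulic diameter D_h = 4A/P = D_o - D_i = 0.269 - 0.167 = 0.102 m.
Re = ρVD_h/μ = 1.17·10.2·0.102/1.94e-05 = 6.275e+04.
ε/D_h = 9.7e-05/0.102 = 0.000951; Haaland gives 1/√f = -1.8 log₁₀[0.000104+0.00011] = 6.607, so f = 0.02291.
ΔP = f(L/D_h)(ρV²/2) = 0.02291·9.18/0.102·60.86 = 125.5 Pa.

ΔP ≈ 125 Pa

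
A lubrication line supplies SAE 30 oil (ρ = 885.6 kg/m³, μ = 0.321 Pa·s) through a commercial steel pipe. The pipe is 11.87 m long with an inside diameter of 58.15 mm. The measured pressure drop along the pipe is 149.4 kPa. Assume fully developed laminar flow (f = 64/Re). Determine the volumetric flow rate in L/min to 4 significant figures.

Q ≈ 660.2 L/min

For laminar flow, f = 64/Re with Re = ρVD/μ, so Darcy-Weisbach reduces to ΔP = 32μLV/D². Solving for V: V = ΔP·D²/(32μL) = 1.494e+05·(0.05815)²/(32·0.321·11.87) = 4.143 m/s.
Check: Re = ρVD/μ = 885.6·4.143·0.05815/0.321 = 664.7 < 2300, so the laminar assumption holds.
Q = V·A = 4.143·(π/4·0.05815²) = 0.011 m³/s = 660.2 L/min.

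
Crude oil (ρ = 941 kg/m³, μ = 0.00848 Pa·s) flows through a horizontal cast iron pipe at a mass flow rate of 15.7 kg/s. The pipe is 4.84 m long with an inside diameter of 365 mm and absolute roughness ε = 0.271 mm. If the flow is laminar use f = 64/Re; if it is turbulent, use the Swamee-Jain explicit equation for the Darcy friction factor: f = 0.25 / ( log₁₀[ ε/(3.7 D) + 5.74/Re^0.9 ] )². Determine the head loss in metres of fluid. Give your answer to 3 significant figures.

h_f ≈ 6.21×10^-4 m

A = πD²/4 = π(0.365)²/4 = 0.1046 m²; mean velocity V = ṁ/(ρA) = 15.7/(941 · 0.1046) = 0.1595 m/s.
Reynolds number Re = ρVD/μ = 941 · 0.1595 · 0.365 / 0.00848 = 6458.
Re > 4000 → turbulent. Relative roughness ε/D = 0.000271/0.365 = 0.000742. Swamee-Jain: f = 0.25/(log₁₀[0.000742/3.7 + 5.74/6458^0.9])² = 0.25/(log₁₀[0.000201 + 0.00214])² = 0.25/(-2.631)² = 0.03611.
Darcy-Weisbach: ΔP = f(L/D)(ρV²/2) = 0.03611·(4.84/0.365)·(941·0.1595²/2) = 0.03611·13.26·11.96 = 5.728 Pa.
Head loss h_f = ΔP/(ρg) = 5.728/(941·9.81) = 6.21×10^-4 m.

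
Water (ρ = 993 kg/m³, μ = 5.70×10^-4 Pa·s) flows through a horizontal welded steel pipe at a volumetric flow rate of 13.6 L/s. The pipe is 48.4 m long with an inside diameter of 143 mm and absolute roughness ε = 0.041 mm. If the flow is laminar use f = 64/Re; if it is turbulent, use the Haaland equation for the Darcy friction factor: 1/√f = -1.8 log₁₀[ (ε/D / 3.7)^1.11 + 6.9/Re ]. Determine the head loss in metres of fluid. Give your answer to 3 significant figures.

Q = 13.6 L/s = 13.6/1000 = 0.0136 m³/s.
Cross-sectional area A = πD²/4 = π(0.143)²/4 = 0.01606 m²; mean velocity V = Q/A = 0.0136/0.01606 = 0.8468 m/s.
Reynolds number Re = ρVD/μ = 993 · 0.8468 · 0.143 / 0.00057 = 2.11e+05.
Re > 4000 → turbulent. Relative roughness ε/D = 4.1e-05/0.143 = 0.000287. Haaland: 1/√f = -1.8 log₁₀[(0.000287/3.7)^1.11 + 6.9/2.11e+05] = -1.8 log₁₀[2.74e-05 + 3.27e-05] = 7.598, so f = 0.01732.
Darcy-Weisbach: ΔP = f(L/D)(ρV²/2) = 0.01732·(48.4/0.143)·(993·0.8468²/2) = 0.01732·338.5·356 = 2087 Pa.
Head loss h_f = ΔP/(ρg) = 2087/(993·9.81) = 0.214 m.

h_f ≈ 0.214 m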